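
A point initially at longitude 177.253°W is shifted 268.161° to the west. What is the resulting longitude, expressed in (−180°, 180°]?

85.414°W

Start at -177.253°; shift −268.161° → -445.414°.
-445.414° lies outside (−180°, 180°]; add 360° → -85.414°.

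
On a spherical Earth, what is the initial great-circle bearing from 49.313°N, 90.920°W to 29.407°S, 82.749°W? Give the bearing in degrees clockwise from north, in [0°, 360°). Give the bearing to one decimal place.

172.8°

Δλ = -82.749 − -90.920 = 8.171°.
θ = atan2( sin Δλ · cos φ₂ , cos φ₁ · sin φ₂ − sin φ₁ · cos φ₂ · cos Δλ )
  = atan2(0.12382, -0.97398) = 172.755° → normalised to [0°, 360°): 172.755°.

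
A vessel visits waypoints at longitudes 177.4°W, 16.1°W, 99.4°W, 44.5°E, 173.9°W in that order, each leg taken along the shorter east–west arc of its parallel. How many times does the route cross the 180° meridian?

Leg 1: -177.4° → -16.1°, shortest Δλ = 161.3° (east) — does not cross 180°.
Leg 2: -16.1° → -99.4°, shortest Δλ = -83.3° (west) — does not cross 180°.
Leg 3: -99.4° → +44.5°, shortest Δλ = 143.9° (east) — does not cross 180°.
Leg 4: +44.5° → -173.9°, shortest Δλ = 141.6° (east) — crosses 180°.
Total crossings: 1.

1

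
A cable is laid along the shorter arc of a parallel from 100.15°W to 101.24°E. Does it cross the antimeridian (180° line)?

Yes

Naïve |101.24 − -100.15| = 201.39° > 180°, so the shorter arc goes the other way round — across 180°.
Signed shortest Δλ = ((101.24 − -100.15 + 180) mod 360) − 180 = -158.61°.
Going west by 158.61° from -100.15° passes through 180° before reaching +101.24°.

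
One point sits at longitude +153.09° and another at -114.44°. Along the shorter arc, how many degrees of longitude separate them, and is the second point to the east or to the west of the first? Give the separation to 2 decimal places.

92.47° east

Raw difference: -114.44 − 153.09 = -267.53°.
Normalise into (−180°, 180°]: -267.53° + 360° = 92.47°.
Positive ⇒ the second point lies to the east; separation 92.47°.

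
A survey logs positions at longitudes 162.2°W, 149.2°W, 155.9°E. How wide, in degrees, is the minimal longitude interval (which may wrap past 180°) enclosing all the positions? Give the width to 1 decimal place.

54.9°

Sort the longitudes: -162.2°, -149.2°, +155.9°.
Eastward gaps between consecutive values (wrapping around): 13.0°, 305.1°, 41.9°.
Largest gap = 305.1° ⇒ minimal covering band is its complement: 360° − 305.1° = 54.9°.
Band runs from +155.9° eastward to -149.2°, crossing the antimeridian.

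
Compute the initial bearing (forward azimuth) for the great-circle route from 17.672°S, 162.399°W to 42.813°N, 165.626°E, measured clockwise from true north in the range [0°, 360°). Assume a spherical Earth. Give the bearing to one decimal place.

335.1°

Δλ = 165.626 − -162.399 = 328.025°; wrapped into (−180°, 180°]: -31.975°.
θ = atan2( sin Δλ · cos φ₂ , cos φ₁ · sin φ₂ − sin φ₁ · cos φ₂ · cos Δλ )
  = atan2(-0.38846, 0.83644) = -24.911° → normalised to [0°, 360°): 335.089°.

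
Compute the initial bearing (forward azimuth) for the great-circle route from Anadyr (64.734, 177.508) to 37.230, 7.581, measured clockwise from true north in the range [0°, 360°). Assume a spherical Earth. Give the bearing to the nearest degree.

352°

Δλ = 7.581 − 177.508 = -169.927°.
θ = atan2( sin Δλ · cos φ₂ , cos φ₁ · sin φ₂ − sin φ₁ · cos φ₂ · cos Δλ )
  = atan2(-0.13926, 0.96718) = -8.193° → normalised to [0°, 360°): 351.807°.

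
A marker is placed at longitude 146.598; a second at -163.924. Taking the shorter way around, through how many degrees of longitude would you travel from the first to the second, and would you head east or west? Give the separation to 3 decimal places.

Raw difference: -163.924 − 146.598 = -310.522°.
Normalise into (−180°, 180°]: -310.522° + 360° = 49.478°.
Positive ⇒ the second point lies to the east; separation 49.478°.

49.478° east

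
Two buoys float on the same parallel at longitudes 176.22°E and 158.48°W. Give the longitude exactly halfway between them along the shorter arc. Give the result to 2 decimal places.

Signed shortest Δλ from +176.22° to -158.48° is +25.30°.
Midpoint longitude = +176.22° + (+25.30°)/2 = +176.22° + 12.65° = +188.87°.
Normalise into (−180°, 180°]: -171.13°.
(The naïve average (+176.22 + -158.48)/2 = 8.87° is on the wrong side of the globe.)

171.13°W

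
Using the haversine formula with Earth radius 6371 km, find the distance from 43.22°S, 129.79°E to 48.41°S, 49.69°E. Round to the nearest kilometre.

5945 km

Δλ = 49.69 − 129.79 = -80.10°.
Δφ = -48.41 − -43.22 = -5.19°.
a = sin²(Δφ/2) + cos φ₁ · cos φ₂ · sin²(Δλ/2) = 0.202330.
c = 2·atan2(√a, √(1−a)) = 0.93311 rad → d = 6371·c ≈ 5944.83 km.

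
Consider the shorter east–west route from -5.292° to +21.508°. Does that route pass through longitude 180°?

Signed shortest Δλ = ((21.508 − -5.292 + 180) mod 360) − 180 = 26.8°.
Going east by 26.8° from -5.292° reaches +21.508° without touching 180°.

No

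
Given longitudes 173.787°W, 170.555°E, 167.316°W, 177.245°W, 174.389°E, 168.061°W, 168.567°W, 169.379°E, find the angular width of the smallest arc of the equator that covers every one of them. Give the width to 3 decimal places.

23.305°

Sort the longitudes: -177.245°, -173.787°, -168.567°, -168.061°, -167.316°, +169.379°, +170.555°, +174.389°.
Eastward gaps between consecutive values (wrapping around): 3.458°, 5.220°, 0.506°, 0.745°, 336.695°, 1.176°, 3.834°, 8.366°.
Largest gap = 336.695° ⇒ minimal covering band is its complement: 360° − 336.695° = 23.305°.
Band runs from +169.379° eastward to -167.316°, crossing the antimeridian.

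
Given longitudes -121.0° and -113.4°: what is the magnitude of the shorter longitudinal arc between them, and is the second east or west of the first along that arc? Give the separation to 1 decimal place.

Raw difference: -113.4 − -121.0 = 7.6°.
Normalise into (−180°, 180°]: 7.6° stays 7.6°.
Positive ⇒ the second point lies to the east; separation 7.6°.

7.6° east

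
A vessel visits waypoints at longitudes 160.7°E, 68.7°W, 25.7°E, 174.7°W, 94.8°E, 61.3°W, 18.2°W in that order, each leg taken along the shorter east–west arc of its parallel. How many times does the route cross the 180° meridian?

3

Leg 1: +160.7° → -68.7°, shortest Δλ = 130.6° (east) — crosses 180°.
Leg 2: -68.7° → +25.7°, shortest Δλ = 94.4° (east) — does not cross 180°.
Leg 3: +25.7° → -174.7°, shortest Δλ = 159.6° (east) — crosses 180°.
Leg 4: -174.7° → +94.8°, shortest Δλ = -90.5° (west) — crosses 180°.
Leg 5: +94.8° → -61.3°, shortest Δλ = -156.1° (west) — does not cross 180°.
Leg 6: -61.3° → -18.2°, shortest Δλ = 43.1° (east) — does not cross 180°.
Total crossings: 3.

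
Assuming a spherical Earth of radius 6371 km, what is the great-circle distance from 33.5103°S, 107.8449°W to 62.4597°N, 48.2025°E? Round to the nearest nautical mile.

Δλ = 48.2025 − -107.8449 = 156.0474°.
Δφ = 62.4597 − -33.5103 = 95.9700°.
a = sin²(Δφ/2) + cos φ₁ · cos φ₂ · sin²(Δλ/2) = 0.920924.
c = 2·atan2(√a, √(1−a)) = 2.57149 rad → d = 6371·c ≈ 16382.98 km ≈ 8846.10 nmi.

8846 nmi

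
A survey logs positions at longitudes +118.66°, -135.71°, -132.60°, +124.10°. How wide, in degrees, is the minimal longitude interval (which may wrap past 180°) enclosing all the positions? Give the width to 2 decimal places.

108.74°

Sort the longitudes: -135.71°, -132.60°, +118.66°, +124.10°.
Eastward gaps between consecutive values (wrapping around): 3.11°, 251.26°, 5.44°, 100.19°.
Largest gap = 251.26° ⇒ minimal covering band is its complement: 360° − 251.26° = 108.74°.
Band runs from +118.66° eastward to -132.60°, crossing the antimeridian.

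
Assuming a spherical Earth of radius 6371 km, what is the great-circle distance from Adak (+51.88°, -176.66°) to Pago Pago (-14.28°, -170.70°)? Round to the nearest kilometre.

Δλ = -170.70 − -176.66 = 5.96°.
Δφ = -14.28 − 51.88 = -66.16°.
a = sin²(Δφ/2) + cos φ₁ · cos φ₂ · sin²(Δλ/2) = 0.299525.
c = 2·atan2(√a, √(1−a)) = 1.15824 rad → d = 6371·c ≈ 7379.16 km.

7379 km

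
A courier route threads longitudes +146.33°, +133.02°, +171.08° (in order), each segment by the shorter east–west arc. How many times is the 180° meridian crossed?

Leg 1: +146.33° → +133.02°, shortest Δλ = -13.31° (west) — does not cross 180°.
Leg 2: +133.02° → +171.08°, shortest Δλ = 38.06° (east) — does not cross 180°.
Total crossings: 0.

0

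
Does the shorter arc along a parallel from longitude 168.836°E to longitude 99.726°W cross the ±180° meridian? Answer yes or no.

Yes

Naïve |-99.726 − 168.836| = 268.562° > 180°, so the shorter arc goes the other way round — across 180°.
Signed shortest Δλ = ((-99.726 − 168.836 + 180) mod 360) − 180 = 91.438°.
Going east by 91.438° from +168.836° passes through 180° before reaching -99.726°.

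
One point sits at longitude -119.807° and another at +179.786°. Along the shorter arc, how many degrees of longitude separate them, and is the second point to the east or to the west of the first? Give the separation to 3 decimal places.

Raw difference: 179.786 − -119.807 = 299.593°.
Normalise into (−180°, 180°]: 299.593° − 360° = -60.407°.
Negative ⇒ the second point lies to the west; separation 60.407°.

60.407° west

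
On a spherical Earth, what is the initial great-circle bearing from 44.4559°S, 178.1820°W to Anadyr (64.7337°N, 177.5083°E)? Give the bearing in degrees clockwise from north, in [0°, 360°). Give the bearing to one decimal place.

358.1°

Δλ = 177.5083 − -178.1820 = 355.6903°; wrapped into (−180°, 180°]: -4.3097°.
θ = atan2( sin Δλ · cos φ₂ , cos φ₁ · sin φ₂ − sin φ₁ · cos φ₂ · cos Δλ )
  = atan2(-0.03207, 0.94359) = -1.947° → normalised to [0°, 360°): 358.053°.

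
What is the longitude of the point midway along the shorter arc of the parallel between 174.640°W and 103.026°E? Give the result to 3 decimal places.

Signed shortest Δλ from -174.640° to +103.026° is -82.334°.
Midpoint longitude = -174.640° + (-82.334°)/2 = -174.640° − 41.167° = -215.807°.
Normalise into (−180°, 180°]: +144.193°.
(The naïve average (-174.640 + +103.026)/2 = -35.807° is on the wrong side of the globe.)

144.193°E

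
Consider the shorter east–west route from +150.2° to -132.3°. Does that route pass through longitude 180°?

Yes

Naïve |-132.3 − 150.2| = 282.5° > 180°, so the shorter arc goes the other way round — across 180°.
Signed shortest Δλ = ((-132.3 − 150.2 + 180) mod 360) − 180 = 77.5°.
Going east by 77.5° from +150.2° passes through 180° before reaching -132.3°.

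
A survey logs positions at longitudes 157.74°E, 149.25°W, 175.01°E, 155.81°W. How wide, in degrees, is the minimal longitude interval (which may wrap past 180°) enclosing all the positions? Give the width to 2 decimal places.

53.01°

Sort the longitudes: -155.81°, -149.25°, +157.74°, +175.01°.
Eastward gaps between consecutive values (wrapping around): 6.56°, 306.99°, 17.27°, 29.18°.
Largest gap = 306.99° ⇒ minimal covering band is its complement: 360° − 306.99° = 53.01°.
Band runs from +157.74° eastward to -149.25°, crossing the antimeridian.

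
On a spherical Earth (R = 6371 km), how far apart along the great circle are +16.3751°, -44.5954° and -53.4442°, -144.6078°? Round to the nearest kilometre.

Δλ = -144.6078 − -44.5954 = -100.0124°.
Δφ = -53.4442 − 16.3751 = -69.8193°.
a = sin²(Δφ/2) + cos φ₁ · cos φ₂ · sin²(Δλ/2) = 0.662908.
c = 2·atan2(√a, √(1−a)) = 1.90267 rad → d = 6371·c ≈ 12121.92 km.

12122 km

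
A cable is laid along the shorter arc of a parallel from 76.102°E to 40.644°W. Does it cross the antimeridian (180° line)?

Signed shortest Δλ = ((-40.644 − 76.102 + 180) mod 360) − 180 = -116.746°.
Going west by 116.746° from +76.102° reaches -40.644° without touching 180°.

No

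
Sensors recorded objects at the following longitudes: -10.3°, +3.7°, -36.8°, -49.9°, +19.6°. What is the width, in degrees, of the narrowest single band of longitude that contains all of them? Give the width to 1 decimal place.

69.5°

Sort the longitudes: -49.9°, -36.8°, -10.3°, +3.7°, +19.6°.
Eastward gaps between consecutive values (wrapping around): 13.1°, 26.5°, 14.0°, 15.9°, 290.5°.
Largest gap = 290.5° ⇒ minimal covering band is its complement: 360° − 290.5° = 69.5°.
Band runs from -49.9° eastward to +19.6°.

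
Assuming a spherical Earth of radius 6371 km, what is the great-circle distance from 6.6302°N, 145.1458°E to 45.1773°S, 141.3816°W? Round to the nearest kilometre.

9259 km

Δλ = -141.3816 − 145.1458 = -286.5274°; wrapped into (−180°, 180°]: 73.4726°.
Δφ = -45.1773 − 6.6302 = -51.8075°.
a = sin²(Δφ/2) + cos φ₁ · cos φ₂ · sin²(Δλ/2) = 0.441353.
c = 2·atan2(√a, √(1−a)) = 1.45323 rad → d = 6371·c ≈ 9258.54 km.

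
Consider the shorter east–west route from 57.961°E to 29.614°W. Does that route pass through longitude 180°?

No

Signed shortest Δλ = ((-29.614 − 57.961 + 180) mod 360) − 180 = -87.575°.
Going west by 87.575° from +57.961° reaches -29.614° without touching 180°.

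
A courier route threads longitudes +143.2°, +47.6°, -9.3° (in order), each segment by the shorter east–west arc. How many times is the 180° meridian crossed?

0

Leg 1: +143.2° → +47.6°, shortest Δλ = -95.6° (west) — does not cross 180°.
Leg 2: +47.6° → -9.3°, shortest Δλ = -56.9° (west) — does not cross 180°.
Total crossings: 0.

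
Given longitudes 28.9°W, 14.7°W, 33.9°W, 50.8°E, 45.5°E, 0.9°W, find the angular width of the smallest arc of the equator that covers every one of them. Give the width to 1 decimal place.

Sort the longitudes: -33.9°, -28.9°, -14.7°, -0.9°, +45.5°, +50.8°.
Eastward gaps between consecutive values (wrapping around): 5.0°, 14.2°, 13.8°, 46.4°, 5.3°, 275.3°.
Largest gap = 275.3° ⇒ minimal covering band is its complement: 360° − 275.3° = 84.7°.
Band runs from -33.9° eastward to +50.8°.

84.7°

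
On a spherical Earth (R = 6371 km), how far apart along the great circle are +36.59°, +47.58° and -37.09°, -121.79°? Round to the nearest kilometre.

19068 km

Δλ = -121.79 − 47.58 = -169.37°.
Δφ = -37.09 − 36.59 = -73.68°.
a = sin²(Δφ/2) + cos φ₁ · cos φ₂ · sin²(Δλ/2) = 0.994485.
c = 2·atan2(√a, √(1−a)) = 2.99293 rad → d = 6371·c ≈ 19067.98 km.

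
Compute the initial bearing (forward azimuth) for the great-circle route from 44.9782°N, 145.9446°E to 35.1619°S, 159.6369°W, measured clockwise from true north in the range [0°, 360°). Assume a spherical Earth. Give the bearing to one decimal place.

Δλ = -159.6369 − 145.9446 = -305.5815°; wrapped into (−180°, 180°]: 54.4185°.
θ = atan2( sin Δλ · cos φ₂ , cos φ₁ · sin φ₂ − sin φ₁ · cos φ₂ · cos Δλ )
  = atan2(0.66489, -0.74360) = 138.199° → normalised to [0°, 360°): 138.199°.

138.2°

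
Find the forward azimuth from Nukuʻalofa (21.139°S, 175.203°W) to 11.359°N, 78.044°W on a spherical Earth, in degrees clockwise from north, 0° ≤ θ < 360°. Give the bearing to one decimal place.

Δλ = -78.044 − -175.203 = 97.159°.
θ = atan2( sin Δλ · cos φ₂ , cos φ₁ · sin φ₂ − sin φ₁ · cos φ₂ · cos Δλ )
  = atan2(0.97277, 0.13964) = 81.831° → normalised to [0°, 360°): 81.831°.

81.8°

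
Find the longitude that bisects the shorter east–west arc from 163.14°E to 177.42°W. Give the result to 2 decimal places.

172.86°E

Signed shortest Δλ from +163.14° to -177.42° is +19.44°.
Midpoint longitude = +163.14° + (+19.44°)/2 = +163.14° + 9.72° = +172.86°.
(The naïve average (+163.14 + -177.42)/2 = -7.14° is on the wrong side of the globe.)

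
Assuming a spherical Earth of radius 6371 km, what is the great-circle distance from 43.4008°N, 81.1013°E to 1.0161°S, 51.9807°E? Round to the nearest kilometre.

5727 km

Δλ = 51.9807 − 81.1013 = -29.1206°.
Δφ = -1.0161 − 43.4008 = -44.4169°.
a = sin²(Δφ/2) + cos φ₁ · cos φ₂ · sin²(Δλ/2) = 0.188780.
c = 2·atan2(√a, √(1−a)) = 0.89894 rad → d = 6371·c ≈ 5727.14 km.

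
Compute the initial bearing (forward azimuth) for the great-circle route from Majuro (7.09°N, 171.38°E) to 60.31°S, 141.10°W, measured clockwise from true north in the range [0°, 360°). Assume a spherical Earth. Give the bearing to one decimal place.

Δλ = -141.10 − 171.38 = -312.48°; wrapped into (−180°, 180°]: 47.52°.
θ = atan2( sin Δλ · cos φ₂ , cos φ₁ · sin φ₂ − sin φ₁ · cos φ₂ · cos Δλ )
  = atan2(0.36530, -0.90336) = 157.983° → normalised to [0°, 360°): 157.983°.

158.0°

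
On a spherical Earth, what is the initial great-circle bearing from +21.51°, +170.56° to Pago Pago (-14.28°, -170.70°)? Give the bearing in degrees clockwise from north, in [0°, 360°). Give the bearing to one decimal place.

151.2°

Δλ = -170.70 − 170.56 = -341.26°; wrapped into (−180°, 180°]: 18.74°.
θ = atan2( sin Δλ · cos φ₂ , cos φ₁ · sin φ₂ − sin φ₁ · cos φ₂ · cos Δλ )
  = atan2(0.31135, -0.56598) = 151.185° → normalised to [0°, 360°): 151.185°.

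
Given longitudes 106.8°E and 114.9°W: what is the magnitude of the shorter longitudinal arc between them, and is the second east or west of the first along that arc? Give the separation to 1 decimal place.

Raw difference: -114.9 − 106.8 = -221.7°.
Normalise into (−180°, 180°]: -221.7° + 360° = 138.3°.
Positive ⇒ the second point lies to the east; separation 138.3°.

138.3° east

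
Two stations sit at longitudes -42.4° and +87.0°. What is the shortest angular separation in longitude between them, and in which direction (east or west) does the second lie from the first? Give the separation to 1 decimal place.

129.4° east

Raw difference: 87.0 − -42.4 = 129.4°.
Normalise into (−180°, 180°]: 129.4° stays 129.4°.
Positive ⇒ the second point lies to the east; separation 129.4°.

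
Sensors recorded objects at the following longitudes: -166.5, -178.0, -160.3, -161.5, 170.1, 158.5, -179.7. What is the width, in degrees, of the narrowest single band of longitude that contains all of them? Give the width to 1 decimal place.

41.2°

Sort the longitudes: -179.7°, -178.0°, -166.5°, -161.5°, -160.3°, +158.5°, +170.1°.
Eastward gaps between consecutive values (wrapping around): 1.7°, 11.5°, 5.0°, 1.2°, 318.8°, 11.6°, 10.2°.
Largest gap = 318.8° ⇒ minimal covering band is its complement: 360° − 318.8° = 41.2°.
Band runs from +158.5° eastward to -160.3°, crossing the antimeridian.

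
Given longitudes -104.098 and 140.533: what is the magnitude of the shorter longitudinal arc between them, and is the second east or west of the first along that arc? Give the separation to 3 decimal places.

Raw difference: 140.533 − -104.098 = 244.631°.
Normalise into (−180°, 180°]: 244.631° − 360° = -115.369°.
Negative ⇒ the second point lies to the west; separation 115.369°.

115.369° west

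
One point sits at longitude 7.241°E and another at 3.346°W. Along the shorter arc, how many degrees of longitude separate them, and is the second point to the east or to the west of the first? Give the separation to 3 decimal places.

Raw difference: -3.346 − 7.241 = -10.587°.
Normalise into (−180°, 180°]: -10.587° stays -10.587°.
Negative ⇒ the second point lies to the west; separation 10.587°.

10.587° west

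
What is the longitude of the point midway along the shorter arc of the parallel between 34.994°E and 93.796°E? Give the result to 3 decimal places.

Signed shortest Δλ from +34.994° to +93.796° is +58.802°.
Midpoint longitude = +34.994° + (+58.802°)/2 = +34.994° + 29.401° = +64.395°.

64.395°E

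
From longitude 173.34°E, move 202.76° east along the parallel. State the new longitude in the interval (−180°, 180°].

Start at +173.34°; shift +202.76° → +376.10°.
+376.10° lies outside (−180°, 180°]; subtract 360° → +16.10°.

16.10°E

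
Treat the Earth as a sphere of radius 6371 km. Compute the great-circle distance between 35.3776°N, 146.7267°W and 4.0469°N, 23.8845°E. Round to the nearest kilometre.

Δλ = 23.8845 − -146.7267 = 170.6112°.
Δφ = 4.0469 − 35.3776 = -31.3307°.
a = sin²(Δφ/2) + cos φ₁ · cos φ₂ · sin²(Δλ/2) = 0.880783.
c = 2·atan2(√a, √(1−a)) = 2.43652 rad → d = 6371·c ≈ 15523.09 km.

15523 km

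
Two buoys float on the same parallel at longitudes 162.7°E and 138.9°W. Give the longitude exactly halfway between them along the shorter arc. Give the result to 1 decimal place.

Signed shortest Δλ from +162.7° to -138.9° is +58.4°.
Midpoint longitude = +162.7° + (+58.4°)/2 = +162.7° + 29.2° = +191.9°.
Normalise into (−180°, 180°]: -168.1°.
(The naïve average (+162.7 + -138.9)/2 = 11.9° is on the wrong side of the globe.)

168.1°W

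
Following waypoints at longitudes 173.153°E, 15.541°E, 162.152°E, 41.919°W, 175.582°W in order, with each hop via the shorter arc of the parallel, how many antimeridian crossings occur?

Leg 1: +173.153° → +15.541°, shortest Δλ = -157.612° (west) — does not cross 180°.
Leg 2: +15.541° → +162.152°, shortest Δλ = 146.611° (east) — does not cross 180°.
Leg 3: +162.152° → -41.919°, shortest Δλ = 155.929° (east) — crosses 180°.
Leg 4: -41.919° → -175.582°, shortest Δλ = -133.663° (west) — does not cross 180°.
Total crossings: 1.

1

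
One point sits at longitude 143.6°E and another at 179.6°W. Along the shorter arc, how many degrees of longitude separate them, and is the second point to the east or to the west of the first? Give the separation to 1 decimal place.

36.8° east

Raw difference: -179.6 − 143.6 = -323.2°.
Normalise into (−180°, 180°]: -323.2° + 360° = 36.8°.
Positive ⇒ the second point lies to the east; separation 36.8°.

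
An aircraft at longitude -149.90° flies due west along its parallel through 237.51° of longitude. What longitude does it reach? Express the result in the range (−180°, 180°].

Start at -149.90°; shift −237.51° → -387.41°.
-387.41° lies outside (−180°, 180°]; add 360° → -27.41°.

-27.41°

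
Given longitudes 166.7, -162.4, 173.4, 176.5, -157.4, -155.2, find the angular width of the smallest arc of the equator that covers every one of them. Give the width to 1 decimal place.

Sort the longitudes: -162.4°, -157.4°, -155.2°, +166.7°, +173.4°, +176.5°.
Eastward gaps between consecutive values (wrapping around): 5.0°, 2.2°, 321.9°, 6.7°, 3.1°, 21.1°.
Largest gap = 321.9° ⇒ minimal covering band is its complement: 360° − 321.9° = 38.1°.
Band runs from +166.7° eastward to -155.2°, crossing the antimeridian.

38.1°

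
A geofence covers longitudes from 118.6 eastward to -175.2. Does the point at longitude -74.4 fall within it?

No

Band width going east from +118.6° to -175.2°: ((-175.2 − 118.6) mod 360) = 66.2°.
Offset of -74.4° east of the west edge: ((-74.4 − 118.6) mod 360) = 167.0°.
167.0° > 66.2° ⇒ outside.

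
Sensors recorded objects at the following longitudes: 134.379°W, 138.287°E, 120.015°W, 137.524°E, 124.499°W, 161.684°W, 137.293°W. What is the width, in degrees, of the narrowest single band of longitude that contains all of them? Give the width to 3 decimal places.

Sort the longitudes: -161.684°, -137.293°, -134.379°, -124.499°, -120.015°, +137.524°, +138.287°.
Eastward gaps between consecutive values (wrapping around): 24.391°, 2.914°, 9.880°, 4.484°, 257.539°, 0.763°, 60.029°.
Largest gap = 257.539° ⇒ minimal covering band is its complement: 360° − 257.539° = 102.461°.
Band runs from +137.524° eastward to -120.015°, crossing the antimeridian.

102.461°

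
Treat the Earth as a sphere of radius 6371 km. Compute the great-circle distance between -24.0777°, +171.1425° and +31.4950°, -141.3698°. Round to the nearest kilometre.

7980 km

Δλ = -141.3698 − 171.1425 = -312.5123°; wrapped into (−180°, 180°]: 47.4877°.
Δφ = 31.4950 − -24.0777 = 55.5727°.
a = sin²(Δφ/2) + cos φ₁ · cos φ₂ · sin²(Δλ/2) = 0.343534.
c = 2·atan2(√a, √(1−a)) = 1.25252 rad → d = 6371·c ≈ 7979.79 km.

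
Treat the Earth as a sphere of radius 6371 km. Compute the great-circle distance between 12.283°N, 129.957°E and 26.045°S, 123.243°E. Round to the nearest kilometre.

4323 km

Δλ = 123.243 − 129.957 = -6.714°.
Δφ = -26.045 − 12.283 = -38.328°.
a = sin²(Δφ/2) + cos φ₁ · cos φ₂ · sin²(Δλ/2) = 0.110774.
c = 2·atan2(√a, √(1−a)) = 0.67860 rad → d = 6371·c ≈ 4323.35 km.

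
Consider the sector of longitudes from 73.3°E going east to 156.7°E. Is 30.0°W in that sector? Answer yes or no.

No

Band width going east from +73.3° to +156.7°: ((156.7 − 73.3) mod 360) = 83.4°.
Offset of -30.0° east of the west edge: ((-30.0 − 73.3) mod 360) = 256.7°.
256.7° > 83.4° ⇒ outside.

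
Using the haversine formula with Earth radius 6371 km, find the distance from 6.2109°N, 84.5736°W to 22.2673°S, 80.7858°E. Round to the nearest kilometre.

17637 km

Δλ = 80.7858 − -84.5736 = 165.3594°.
Δφ = -22.2673 − 6.2109 = -28.4782°.
a = sin²(Δφ/2) + cos φ₁ · cos φ₂ · sin²(Δλ/2) = 0.965559.
c = 2·atan2(√a, √(1−a)) = 2.76826 rad → d = 6371·c ≈ 17636.60 km.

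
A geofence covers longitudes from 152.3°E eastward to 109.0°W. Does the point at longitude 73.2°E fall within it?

Band width going east from +152.3° to -109.0°: ((-109.0 − 152.3) mod 360) = 98.7°.
Offset of +73.2° east of the west edge: ((73.2 − 152.3) mod 360) = 280.9°.
280.9° > 98.7° ⇒ outside.

No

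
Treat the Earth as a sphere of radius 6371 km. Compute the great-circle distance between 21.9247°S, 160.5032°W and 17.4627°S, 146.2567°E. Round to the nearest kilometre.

5569 km

Δλ = 146.2567 − -160.5032 = 306.7599°; wrapped into (−180°, 180°]: -53.2401°.
Δφ = -17.4627 − -21.9247 = 4.4620°.
a = sin²(Δφ/2) + cos φ₁ · cos φ₂ · sin²(Δλ/2) = 0.179180.
c = 2·atan2(√a, √(1−a)) = 0.87416 rad → d = 6371·c ≈ 5569.28 km.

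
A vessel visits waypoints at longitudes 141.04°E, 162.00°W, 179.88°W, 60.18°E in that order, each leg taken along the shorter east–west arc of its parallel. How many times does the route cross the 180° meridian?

2

Leg 1: +141.04° → -162.00°, shortest Δλ = 56.96° (east) — crosses 180°.
Leg 2: -162.00° → -179.88°, shortest Δλ = -17.88° (west) — does not cross 180°.
Leg 3: -179.88° → +60.18°, shortest Δλ = -119.94° (west) — crosses 180°.
Total crossings: 2.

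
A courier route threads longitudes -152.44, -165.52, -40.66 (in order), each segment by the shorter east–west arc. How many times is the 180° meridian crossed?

Leg 1: -152.44° → -165.52°, shortest Δλ = -13.08° (west) — does not cross 180°.
Leg 2: -165.52° → -40.66°, shortest Δλ = 124.86° (east) — does not cross 180°.
Total crossings: 0.

0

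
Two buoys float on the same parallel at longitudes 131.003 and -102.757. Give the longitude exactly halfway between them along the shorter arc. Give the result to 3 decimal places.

-165.877°

Signed shortest Δλ from +131.003° to -102.757° is +126.240°.
Midpoint longitude = +131.003° + (+126.240°)/2 = +131.003° + 63.120° = +194.123°.
Normalise into (−180°, 180°]: -165.877°.
(The naïve average (+131.003 + -102.757)/2 = 14.123° is on the wrong side of the globe.)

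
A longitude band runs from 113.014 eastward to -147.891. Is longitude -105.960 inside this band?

No

Band width going east from +113.014° to -147.891°: ((-147.891 − 113.014) mod 360) = 99.095°.
Offset of -105.960° east of the west edge: ((-105.960 − 113.014) mod 360) = 141.026°.
141.026° > 99.095° ⇒ outside.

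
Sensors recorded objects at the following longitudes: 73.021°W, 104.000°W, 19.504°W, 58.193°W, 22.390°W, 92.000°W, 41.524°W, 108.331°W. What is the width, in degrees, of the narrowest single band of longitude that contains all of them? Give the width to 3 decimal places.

Sort the longitudes: -108.331°, -104.000°, -92.000°, -73.021°, -58.193°, -41.524°, -22.390°, -19.504°.
Eastward gaps between consecutive values (wrapping around): 4.331°, 12.000°, 18.979°, 14.828°, 16.669°, 19.134°, 2.886°, 271.173°.
Largest gap = 271.173° ⇒ minimal covering band is its complement: 360° − 271.173° = 88.827°.
Band runs from -108.331° eastward to -19.504°.

88.827°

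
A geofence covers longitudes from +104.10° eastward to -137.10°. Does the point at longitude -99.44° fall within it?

Band width going east from +104.10° to -137.10°: ((-137.10 − 104.10) mod 360) = 118.80°.
Offset of -99.44° east of the west edge: ((-99.44 − 104.10) mod 360) = 156.46°.
156.46° > 118.80° ⇒ outside.

No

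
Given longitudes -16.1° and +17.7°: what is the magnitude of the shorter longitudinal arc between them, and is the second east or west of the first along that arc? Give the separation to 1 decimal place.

33.8° east

Raw difference: 17.7 − -16.1 = 33.8°.
Normalise into (−180°, 180°]: 33.8° stays 33.8°.
Positive ⇒ the second point lies to the east; separation 33.8°.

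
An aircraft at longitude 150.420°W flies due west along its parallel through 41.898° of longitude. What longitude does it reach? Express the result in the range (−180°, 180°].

Start at -150.420°; shift −41.898° → -192.318°.
-192.318° lies outside (−180°, 180°]; add 360° → +167.682°.

167.682°E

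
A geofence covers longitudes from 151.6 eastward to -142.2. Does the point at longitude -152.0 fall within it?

Yes

Band width going east from +151.6° to -142.2°: ((-142.2 − 151.6) mod 360) = 66.2°.
Offset of -152.0° east of the west edge: ((-152.0 − 151.6) mod 360) = 56.4°.
56.4° ≤ 66.2° ⇒ inside.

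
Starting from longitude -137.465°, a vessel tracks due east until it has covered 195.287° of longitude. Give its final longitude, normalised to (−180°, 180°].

Start at -137.465°; shift +195.287° → +57.822°.
+57.822° already lies in (−180°, 180°].

+57.822°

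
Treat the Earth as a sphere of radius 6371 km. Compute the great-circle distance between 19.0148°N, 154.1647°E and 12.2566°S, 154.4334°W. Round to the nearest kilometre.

6619 km

Δλ = -154.4334 − 154.1647 = -308.5981°; wrapped into (−180°, 180°]: 51.4019°.
Δφ = -12.2566 − 19.0148 = -31.2714°.
a = sin²(Δφ/2) + cos φ₁ · cos φ₂ · sin²(Δλ/2) = 0.246399.
c = 2·atan2(√a, √(1−a)) = 1.03886 rad → d = 6371·c ≈ 6618.58 km.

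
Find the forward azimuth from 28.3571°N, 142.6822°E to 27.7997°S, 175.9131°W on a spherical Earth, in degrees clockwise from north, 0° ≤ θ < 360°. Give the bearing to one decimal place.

Δλ = -175.9131 − 142.6822 = -318.5953°; wrapped into (−180°, 180°]: 41.4047°.
θ = atan2( sin Δλ · cos φ₂ , cos φ₁ · sin φ₂ − sin φ₁ · cos φ₂ · cos Δλ )
  = atan2(0.58504, -0.72555) = 141.119° → normalised to [0°, 360°): 141.119°.

141.1°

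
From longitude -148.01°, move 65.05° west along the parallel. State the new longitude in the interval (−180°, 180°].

+146.94°

Start at -148.01°; shift −65.05° → -213.06°.
-213.06° lies outside (−180°, 180°]; add 360° → +146.94°.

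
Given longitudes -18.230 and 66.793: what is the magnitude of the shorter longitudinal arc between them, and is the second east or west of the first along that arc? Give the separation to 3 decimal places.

Raw difference: 66.793 − -18.230 = 85.023°.
Normalise into (−180°, 180°]: 85.023° stays 85.023°.
Positive ⇒ the second point lies to the east; separation 85.023°.

85.023° east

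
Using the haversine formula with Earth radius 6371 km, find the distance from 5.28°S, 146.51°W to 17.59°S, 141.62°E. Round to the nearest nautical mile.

4272 nmi

Δλ = 141.62 − -146.51 = 288.13°; wrapped into (−180°, 180°]: -71.87°.
Δφ = -17.59 − -5.28 = -12.31°.
a = sin²(Δφ/2) + cos φ₁ · cos φ₂ · sin²(Δλ/2) = 0.338412.
c = 2·atan2(√a, √(1−a)) = 1.24171 rad → d = 6371·c ≈ 7910.95 km ≈ 4271.57 nmi.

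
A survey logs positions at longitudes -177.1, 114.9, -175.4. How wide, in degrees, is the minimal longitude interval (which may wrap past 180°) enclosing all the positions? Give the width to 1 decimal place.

Sort the longitudes: -177.1°, -175.4°, +114.9°.
Eastward gaps between consecutive values (wrapping around): 1.7°, 290.3°, 68.0°.
Largest gap = 290.3° ⇒ minimal covering band is its complement: 360° − 290.3° = 69.7°.
Band runs from +114.9° eastward to -175.4°, crossing the antimeridian.

69.7°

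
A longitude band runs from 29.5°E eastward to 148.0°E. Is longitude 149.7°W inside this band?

Band width going east from +29.5° to +148.0°: ((148.0 − 29.5) mod 360) = 118.5°.
Offset of -149.7° east of the west edge: ((-149.7 − 29.5) mod 360) = 180.8°.
180.8° > 118.5° ⇒ outside.

No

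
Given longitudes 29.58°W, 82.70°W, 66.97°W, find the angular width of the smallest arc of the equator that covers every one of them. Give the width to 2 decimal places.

53.12°

Sort the longitudes: -82.70°, -66.97°, -29.58°.
Eastward gaps between consecutive values (wrapping around): 15.73°, 37.39°, 306.88°.
Largest gap = 306.88° ⇒ minimal covering band is its complement: 360° − 306.88° = 53.12°.
Band runs from -82.70° eastward to -29.58°.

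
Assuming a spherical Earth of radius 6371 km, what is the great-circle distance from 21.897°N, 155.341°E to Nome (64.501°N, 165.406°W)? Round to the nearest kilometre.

5534 km

Δλ = -165.406 − 155.341 = -320.747°; wrapped into (−180°, 180°]: 39.253°.
Δφ = 64.501 − 21.897 = 42.604°.
a = sin²(Δφ/2) + cos φ₁ · cos φ₂ · sin²(Δλ/2) = 0.177040.
c = 2·atan2(√a, √(1−a)) = 0.86857 rad → d = 6371·c ≈ 5533.65 km.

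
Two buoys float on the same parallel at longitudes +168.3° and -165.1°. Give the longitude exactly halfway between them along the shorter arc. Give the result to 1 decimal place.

Signed shortest Δλ from +168.3° to -165.1° is +26.6°.
Midpoint longitude = +168.3° + (+26.6°)/2 = +168.3° + 13.3° = +181.6°.
Normalise into (−180°, 180°]: -178.4°.
(The naïve average (+168.3 + -165.1)/2 = 1.6° is on the wrong side of the globe.)

-178.4°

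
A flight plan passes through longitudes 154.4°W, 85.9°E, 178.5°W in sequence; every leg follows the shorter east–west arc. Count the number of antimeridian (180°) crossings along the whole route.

Leg 1: -154.4° → +85.9°, shortest Δλ = -119.7° (west) — crosses 180°.
Leg 2: +85.9° → -178.5°, shortest Δλ = 95.6° (east) — crosses 180°.
Total crossings: 2.

2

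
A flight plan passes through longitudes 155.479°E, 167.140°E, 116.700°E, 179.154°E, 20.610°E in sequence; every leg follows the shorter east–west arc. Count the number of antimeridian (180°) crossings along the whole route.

0

Leg 1: +155.479° → +167.140°, shortest Δλ = 11.661° (east) — does not cross 180°.
Leg 2: +167.140° → +116.700°, shortest Δλ = -50.44° (west) — does not cross 180°.
Leg 3: +116.700° → +179.154°, shortest Δλ = 62.454° (east) — does not cross 180°.
Leg 4: +179.154° → +20.610°, shortest Δλ = -158.544° (west) — does not cross 180°.
Total crossings: 0.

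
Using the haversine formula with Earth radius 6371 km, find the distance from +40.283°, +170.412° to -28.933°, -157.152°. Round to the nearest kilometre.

8393 km

Δλ = -157.152 − 170.412 = -327.564°; wrapped into (−180°, 180°]: 32.436°.
Δφ = -28.933 − 40.283 = -69.216°.
a = sin²(Δφ/2) + cos φ₁ · cos φ₂ · sin²(Δλ/2) = 0.374656.
c = 2·atan2(√a, √(1−a)) = 1.31741 rad → d = 6371·c ≈ 8393.19 km.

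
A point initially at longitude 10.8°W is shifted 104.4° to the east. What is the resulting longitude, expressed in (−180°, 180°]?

Start at -10.8°; shift +104.4° → +93.6°.
+93.6° already lies in (−180°, 180°].

93.6°E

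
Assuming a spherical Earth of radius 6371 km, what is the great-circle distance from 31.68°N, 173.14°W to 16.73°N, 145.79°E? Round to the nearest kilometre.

4452 km

Δλ = 145.79 − -173.14 = 318.93°; wrapped into (−180°, 180°]: -41.07°.
Δφ = 16.73 − 31.68 = -14.95°.
a = sin²(Δφ/2) + cos φ₁ · cos φ₂ · sin²(Δλ/2) = 0.117204.
c = 2·atan2(√a, √(1−a)) = 0.69883 rad → d = 6371·c ≈ 4452.28 km.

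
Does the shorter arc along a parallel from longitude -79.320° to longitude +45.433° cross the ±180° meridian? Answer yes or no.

Signed shortest Δλ = ((45.433 − -79.320 + 180) mod 360) − 180 = 124.753°.
Going east by 124.753° from -79.320° reaches +45.433° without touching 180°.

No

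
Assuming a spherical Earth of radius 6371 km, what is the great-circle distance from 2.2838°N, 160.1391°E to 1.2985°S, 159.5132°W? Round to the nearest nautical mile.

Δλ = -159.5132 − 160.1391 = -319.6523°; wrapped into (−180°, 180°]: 40.3477°.
Δφ = -1.2985 − 2.2838 = -3.5823°.
a = sin²(Δφ/2) + cos φ₁ · cos φ₂ · sin²(Δλ/2) = 0.119787.
c = 2·atan2(√a, √(1−a)) = 0.70683 rad → d = 6371·c ≈ 4503.20 km ≈ 2431.53 nmi.

2432 nmi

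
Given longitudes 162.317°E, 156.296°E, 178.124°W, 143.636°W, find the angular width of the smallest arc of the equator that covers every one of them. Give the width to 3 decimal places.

60.068°

Sort the longitudes: -178.124°, -143.636°, +156.296°, +162.317°.
Eastward gaps between consecutive values (wrapping around): 34.488°, 299.932°, 6.021°, 19.559°.
Largest gap = 299.932° ⇒ minimal covering band is its complement: 360° − 299.932° = 60.068°.
Band runs from +156.296° eastward to -143.636°, crossing the antimeridian.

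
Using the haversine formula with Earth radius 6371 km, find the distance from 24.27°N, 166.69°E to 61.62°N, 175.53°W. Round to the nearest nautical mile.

2357 nmi

Δλ = -175.53 − 166.69 = -342.22°; wrapped into (−180°, 180°]: 17.78°.
Δφ = 61.62 − 24.27 = 37.35°.
a = sin²(Δφ/2) + cos φ₁ · cos φ₂ · sin²(Δλ/2) = 0.112876.
c = 2·atan2(√a, √(1−a)) = 0.68527 rad → d = 6371·c ≈ 4365.86 km ≈ 2357.38 nmi.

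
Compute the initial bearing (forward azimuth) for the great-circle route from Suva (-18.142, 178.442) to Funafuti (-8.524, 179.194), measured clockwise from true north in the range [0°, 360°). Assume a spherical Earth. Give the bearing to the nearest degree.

Δλ = 179.194 − 178.442 = 0.752°.
θ = atan2( sin Δλ · cos φ₂ , cos φ₁ · sin φ₂ − sin φ₁ · cos φ₂ · cos Δλ )
  = atan2(0.01298, 0.16705) = 4.443° → normalised to [0°, 360°): 4.443°.

4°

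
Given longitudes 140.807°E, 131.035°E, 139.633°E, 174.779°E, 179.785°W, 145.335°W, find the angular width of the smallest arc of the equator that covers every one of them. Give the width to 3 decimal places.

83.630°

Sort the longitudes: -179.785°, -145.335°, +131.035°, +139.633°, +140.807°, +174.779°.
Eastward gaps between consecutive values (wrapping around): 34.450°, 276.370°, 8.598°, 1.174°, 33.972°, 5.436°.
Largest gap = 276.370° ⇒ minimal covering band is its complement: 360° − 276.370° = 83.630°.
Band runs from +131.035° eastward to -145.335°, crossing the antimeridian.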